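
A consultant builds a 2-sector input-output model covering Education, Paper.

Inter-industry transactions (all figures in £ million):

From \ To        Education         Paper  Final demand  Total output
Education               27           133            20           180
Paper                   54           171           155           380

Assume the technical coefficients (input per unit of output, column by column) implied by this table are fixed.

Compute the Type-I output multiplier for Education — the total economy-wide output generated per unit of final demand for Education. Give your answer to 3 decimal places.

Technical coefficients a_ij = z_ij / X_j:
  a_EE = 27/180 = 0.15, a_PE = 54/180 = 0.30
  a_EP = 133/380 = 0.35, a_PP = 171/380 = 0.45
I − A =
  [   0.85    -0.35]
  [  -0.30     0.55]
det(I−A) = (0.85)(0.55) − (-0.35)(-0.30) = 0.3625
adj(I−A) = [[0.55, 0.35], [0.30, 0.85]]
(I − A)⁻¹ = adj(I−A) / det(I−A) ≈
  [   1.5172     0.9655]
  [   0.8276     2.3448]
The output multiplier for sector j is the column-j sum of the Leontief inverse (I − A)⁻¹ = adj(I−A) / det(I−A).
Column E of adj(I−A): (0.55, 0.30); det(I−A) = 0.3625.
m_E = (0.55 + 0.30) / 0.3625 = 0.85 / 0.3625 ≈ 2.345.

m_E = 2.345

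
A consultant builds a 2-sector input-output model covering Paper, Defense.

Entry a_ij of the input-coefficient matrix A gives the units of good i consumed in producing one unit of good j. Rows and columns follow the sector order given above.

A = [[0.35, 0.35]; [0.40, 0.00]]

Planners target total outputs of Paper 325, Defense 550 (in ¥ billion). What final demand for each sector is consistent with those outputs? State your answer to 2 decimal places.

I − A =
  [   0.65    -0.35]
  [  -0.40     1.00]
d = (I − A) x:
  d_P = (+0.65)·325 + (-0.35)·550 = 18.75
  d_D = (-0.40)·325 + (+1.00)·550 = 420.00

d_P = 18.75, d_D = 420.00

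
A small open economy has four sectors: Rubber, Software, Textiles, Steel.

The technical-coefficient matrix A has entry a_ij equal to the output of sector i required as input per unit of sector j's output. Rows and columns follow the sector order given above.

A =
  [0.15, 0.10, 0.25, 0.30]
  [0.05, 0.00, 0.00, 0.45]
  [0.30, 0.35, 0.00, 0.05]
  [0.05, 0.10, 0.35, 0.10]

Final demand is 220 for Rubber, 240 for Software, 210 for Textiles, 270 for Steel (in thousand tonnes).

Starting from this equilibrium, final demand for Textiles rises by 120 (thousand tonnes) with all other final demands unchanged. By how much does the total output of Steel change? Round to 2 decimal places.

Δx_4 = 69.67

I − A =
  [   0.85    -0.10    -0.25    -0.30]
  [  -0.05     1.00     0.00    -0.45]
  [  -0.30    -0.35     1.00    -0.05]
  [  -0.05    -0.10    -0.35     0.90]
Compute the cofactors C_ij = (−1)^(i+j)·(3×3 minor ij) of I−A; the adjugate is their transpose:
adj(I−A) = Cᵀ =
  [ 0.782375   0.235000   0.334500   0.396875]
  [ 0.113875   0.635500   0.156000   0.364375]
  [ 0.282875   0.303000   0.703500   0.284875]
  [ 0.166125   0.201500   0.309500   0.765625]
det(I−A) = Σ_j (I−A)_1j·C_1j = (0.85)(0.782375) + (-0.10)(0.113875) + (-0.25)(0.282875) + (-0.30)(0.166125) = 0.533075
(I − A)⁻¹ = adj(I−A) / det(I−A) ≈
  [   1.4677     0.4408     0.6275     0.7445]
  [   0.2136     1.1921     0.2926     0.6835]
  [   0.5306     0.5684     1.3197     0.5344]
  [   0.3116     0.3780     0.5806     1.4362]
Δx = (I − A)⁻¹ Δd with Δd having +120 in the Textiles component and 0 elsewhere.
So Δx_4 = L_43 · (+120), where L_43 = adj(I−A)_43 / det(I−A) = 0.309500 / 0.533075.
Δx_4 = 0.309500 × (+120) / 0.533075 = 37.14 / 0.533075 ≈ 69.67.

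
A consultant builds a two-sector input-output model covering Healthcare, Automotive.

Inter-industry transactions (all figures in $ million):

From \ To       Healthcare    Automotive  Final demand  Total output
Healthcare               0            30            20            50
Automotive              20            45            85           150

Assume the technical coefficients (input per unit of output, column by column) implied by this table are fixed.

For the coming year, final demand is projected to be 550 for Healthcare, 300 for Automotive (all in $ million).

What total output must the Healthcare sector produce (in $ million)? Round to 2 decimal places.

Technical coefficients a_ij = z_ij / X_j:
  a_HH = 0/50 = 0.00, a_AH = 20/50 = 0.40
  a_HA = 30/150 = 0.20, a_AA = 45/150 = 0.30
I − A =
  [   1.00    -0.20]
  [  -0.40     0.70]
det(I−A) = (1.00)(0.70) − (-0.20)(-0.40) = 0.6200
adj(I−A) = [[0.70, 0.20], [0.40, 1.00]]
(I − A)⁻¹ = adj(I−A) / det(I−A) ≈
  [   1.1290     0.3226]
  [   0.6452     1.6129]
x = (I − A)⁻¹ d = adj(I−A)·d / det(I−A), with det(I−A) = 0.6200:
  x_H = (0.70·550 + 0.20·300) / 0.6200 = 445.00 / 0.6200 ≈ 717.74
  x_A = (0.40·550 + 1.00·300) / 0.6200 = 520.00 / 0.6200 ≈ 838.71

x_H = 717.74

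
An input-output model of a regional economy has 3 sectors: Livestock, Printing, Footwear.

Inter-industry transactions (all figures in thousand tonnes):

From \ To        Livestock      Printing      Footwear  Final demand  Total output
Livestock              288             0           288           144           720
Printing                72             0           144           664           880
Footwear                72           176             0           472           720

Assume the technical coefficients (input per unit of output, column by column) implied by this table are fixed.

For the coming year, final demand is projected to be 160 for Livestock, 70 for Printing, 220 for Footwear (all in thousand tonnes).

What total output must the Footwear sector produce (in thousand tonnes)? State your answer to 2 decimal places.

Technical coefficients a_ij = z_ij / X_j:
  a_LL = 288/720 = 0.40, a_PL = 72/720 = 0.10, a_FL = 72/720 = 0.10
  a_LP = 0/880 = 0.00, a_PP = 0/880 = 0.00, a_FP = 176/880 = 0.20
  a_LF = 288/720 = 0.40, a_PF = 144/720 = 0.20, a_FF = 0/720 = 0.00
I − A =
  [   0.60     0.00    -0.40]
  [  -0.10     1.00    -0.20]
  [  -0.10    -0.20     1.00]
Cofactors of I−A, C_ij = (−1)^(i+j)·(minor ij) (rows/columns in the sector order above):
  C_11 = (1.00)(1.00) − (-0.20)(-0.20) = 0.9600
  C_12 = −[(-0.10)(1.00) − (-0.20)(-0.10)] = 0.1200
  C_13 = (-0.10)(-0.20) − (1.00)(-0.10) = 0.1200
  C_21 = −[(0.00)(1.00) − (-0.40)(-0.20)] = 0.0800
  C_22 = (0.60)(1.00) − (-0.40)(-0.10) = 0.5600
  C_23 = −[(0.60)(-0.20) − (0.00)(-0.10)] = 0.1200
  C_31 = (0.00)(-0.20) − (-0.40)(1.00) = 0.4000
  C_32 = −[(0.60)(-0.20) − (-0.40)(-0.10)] = 0.1600
  C_33 = (0.60)(1.00) − (0.00)(-0.10) = 0.6000
det(I−A) = Σ_j (I−A)_1j·C_1j = (0.60)(0.9600) + (0.00)(0.1200) + (-0.40)(0.1200) = 0.5280
adj(I−A) = Cᵀ =
  [ 0.9600   0.0800   0.4000]
  [ 0.1200   0.5600   0.1600]
  [ 0.1200   0.1200   0.6000]
(I − A)⁻¹ = adj(I−A) / det(I−A) ≈
  [   1.8182     0.1515     0.7576]
  [   0.2273     1.0606     0.3030]
  [   0.2273     0.2273     1.1364]
x = (I − A)⁻¹ d = adj(I−A)·d / det(I−A), with det(I−A) = 0.5280:
  x_L = (0.9600·160 + 0.0800·70 + 0.4000·220) / 0.5280 = 247.20 / 0.5280 ≈ 468.18
  x_P = (0.1200·160 + 0.5600·70 + 0.1600·220) / 0.5280 = 93.60 / 0.5280 ≈ 177.27
  x_F = (0.1200·160 + 0.1200·70 + 0.6000·220) / 0.5280 = 159.60 / 0.5280 ≈ 302.27

x_F = 302.27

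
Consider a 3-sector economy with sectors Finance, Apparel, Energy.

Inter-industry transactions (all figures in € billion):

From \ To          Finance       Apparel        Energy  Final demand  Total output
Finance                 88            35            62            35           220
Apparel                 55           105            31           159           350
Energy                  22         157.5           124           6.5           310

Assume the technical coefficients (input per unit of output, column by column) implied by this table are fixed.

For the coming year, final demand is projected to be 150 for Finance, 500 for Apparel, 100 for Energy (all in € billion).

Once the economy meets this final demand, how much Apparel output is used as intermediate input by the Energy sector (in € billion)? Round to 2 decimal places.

z_23 = 119.93

Technical coefficients a_ij = z_ij / X_j:
  a_11 = 88/220 = 0.40, a_21 = 55/220 = 0.25, a_31 = 22/220 = 0.10
  a_12 = 35/350 = 0.10, a_22 = 105/350 = 0.30, a_32 = 157.5/350 = 0.45
  a_13 = 62/310 = 0.20, a_23 = 31/310 = 0.10, a_33 = 124/310 = 0.40
I − A =
  [   0.60    -0.10    -0.20]
  [  -0.25     0.70    -0.10]
  [  -0.10    -0.45     0.60]
Cofactors of I−A, C_ij = (−1)^(i+j)·(minor ij) (rows/columns in the sector order above):
  C_11 = (0.70)(0.60) − (-0.10)(-0.45) = 0.3750
  C_12 = −[(-0.25)(0.60) − (-0.10)(-0.10)] = 0.1600
  C_13 = (-0.25)(-0.45) − (0.70)(-0.10) = 0.1825
  C_21 = −[(-0.10)(0.60) − (-0.20)(-0.45)] = 0.1500
  C_22 = (0.60)(0.60) − (-0.20)(-0.10) = 0.3400
  C_23 = −[(0.60)(-0.45) − (-0.10)(-0.10)] = 0.2800
  C_31 = (-0.10)(-0.10) − (-0.20)(0.70) = 0.1500
  C_32 = −[(0.60)(-0.10) − (-0.20)(-0.25)] = 0.1100
  C_33 = (0.60)(0.70) − (-0.10)(-0.25) = 0.3950
det(I−A) = Σ_j (I−A)_1j·C_1j = (0.60)(0.3750) + (-0.10)(0.1600) + (-0.20)(0.1825) = 0.1725
adj(I−A) = Cᵀ =
  [ 0.3750   0.1500   0.1500]
  [ 0.1600   0.3400   0.1100]
  [ 0.1825   0.2800   0.3950]
(I − A)⁻¹ = adj(I−A) / det(I−A) ≈
  [   2.1739     0.8696     0.8696]
  [   0.9275     1.9710     0.6377]
  [   1.0580     1.6232     2.2899]
First solve x = (I − A)⁻¹ d = adj(I−A)·d / det(I−A); in particular x_3 = (0.1825·150 + 0.2800·500 + 0.3950·100) / 0.1725 = 206.875 / 0.1725 ≈ 1199.2754.
Intermediate flow from 2 to 3: z_23 = a_23 · x_3 = 0.10 × 206.875 / 0.1725 = 20.6875 / 0.1725 ≈ 119.93.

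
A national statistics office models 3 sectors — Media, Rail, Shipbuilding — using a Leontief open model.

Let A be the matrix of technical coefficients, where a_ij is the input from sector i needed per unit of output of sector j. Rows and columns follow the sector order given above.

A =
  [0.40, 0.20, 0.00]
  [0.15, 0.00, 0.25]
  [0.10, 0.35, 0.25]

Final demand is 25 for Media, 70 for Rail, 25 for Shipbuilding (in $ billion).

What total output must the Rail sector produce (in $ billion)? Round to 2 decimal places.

I − A =
  [   0.60    -0.20     0.00]
  [  -0.15     1.00    -0.25]
  [  -0.10    -0.35     0.75]
Cofactors of I−A, C_ij = (−1)^(i+j)·(minor ij) (rows/columns in the sector order above):
  C_11 = (1.00)(0.75) − (-0.25)(-0.35) = 0.6625
  C_12 = −[(-0.15)(0.75) − (-0.25)(-0.10)] = 0.1375
  C_13 = (-0.15)(-0.35) − (1.00)(-0.10) = 0.1525
  C_21 = −[(-0.20)(0.75) − (0.00)(-0.35)] = 0.1500
  C_22 = (0.60)(0.75) − (0.00)(-0.10) = 0.4500
  C_23 = −[(0.60)(-0.35) − (-0.20)(-0.10)] = 0.2300
  C_31 = (-0.20)(-0.25) − (0.00)(1.00) = 0.0500
  C_32 = −[(0.60)(-0.25) − (0.00)(-0.15)] = 0.1500
  C_33 = (0.60)(1.00) − (-0.20)(-0.15) = 0.5700
det(I−A) = Σ_j (I−A)_1j·C_1j = (0.60)(0.6625) + (-0.20)(0.1375) + (0.00)(0.1525) = 0.3700
adj(I−A) = Cᵀ =
  [ 0.6625   0.1500   0.0500]
  [ 0.1375   0.4500   0.1500]
  [ 0.1525   0.2300   0.5700]
(I − A)⁻¹ = adj(I−A) / det(I−A) ≈
  [   1.7905     0.4054     0.1351]
  [   0.3716     1.2162     0.4054]
  [   0.4122     0.6216     1.5405]
x = (I − A)⁻¹ d = adj(I−A)·d / det(I−A), with det(I−A) = 0.3700:
  x_M = (0.6625·25 + 0.1500·70 + 0.0500·25) / 0.3700 = 28.3125 / 0.3700 ≈ 76.52
  x_R = (0.1375·25 + 0.4500·70 + 0.1500·25) / 0.3700 = 38.6875 / 0.3700 ≈ 104.56
  x_S = (0.1525·25 + 0.2300·70 + 0.5700·25) / 0.3700 = 34.1625 / 0.3700 ≈ 92.33

x_R = 104.56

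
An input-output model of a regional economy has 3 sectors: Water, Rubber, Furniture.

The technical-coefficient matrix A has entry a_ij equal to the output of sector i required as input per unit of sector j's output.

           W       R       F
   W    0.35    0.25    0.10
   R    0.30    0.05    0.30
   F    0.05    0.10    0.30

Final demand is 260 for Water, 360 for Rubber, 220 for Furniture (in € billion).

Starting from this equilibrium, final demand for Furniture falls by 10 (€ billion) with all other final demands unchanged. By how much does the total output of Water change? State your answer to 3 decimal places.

I − A =
  [   0.65    -0.25    -0.10]
  [  -0.30     0.95    -0.30]
  [  -0.05    -0.10     0.70]
Cofactors of I−A, C_ij = (−1)^(i+j)·(minor ij) (rows/columns in the sector order above):
  C_11 = (0.95)(0.70) − (-0.30)(-0.10) = 0.6350
  C_12 = −[(-0.30)(0.70) − (-0.30)(-0.05)] = 0.2250
  C_13 = (-0.30)(-0.10) − (0.95)(-0.05) = 0.0775
  C_21 = −[(-0.25)(0.70) − (-0.10)(-0.10)] = 0.1850
  C_22 = (0.65)(0.70) − (-0.10)(-0.05) = 0.4500
  C_23 = −[(0.65)(-0.10) − (-0.25)(-0.05)] = 0.0775
  C_31 = (-0.25)(-0.30) − (-0.10)(0.95) = 0.1700
  C_32 = −[(0.65)(-0.30) − (-0.10)(-0.30)] = 0.2250
  C_33 = (0.65)(0.95) − (-0.25)(-0.30) = 0.5425
det(I−A) = Σ_j (I−A)_1j·C_1j = (0.65)(0.6350) + (-0.25)(0.2250) + (-0.10)(0.0775) = 0.34875
adj(I−A) = Cᵀ =
  [ 0.6350   0.1850   0.1700]
  [ 0.2250   0.4500   0.2250]
  [ 0.0775   0.0775   0.5425]
(I − A)⁻¹ = adj(I−A) / det(I−A) ≈
  [   1.8208     0.5305     0.4875]
  [   0.6452     1.2903     0.6452]
  [   0.2222     0.2222     1.5556]
Δx = (I − A)⁻¹ Δd with Δd having -10 in the Furniture component and 0 elsewhere.
So Δx_W = L_WF · (-10), where L_WF = adj(I−A)_WF / det(I−A) = 0.1700 / 0.34875.
Δx_W = 0.1700 × (-10) / 0.34875 = -1.70 / 0.34875 ≈ -4.875.

Δx_W = -4.875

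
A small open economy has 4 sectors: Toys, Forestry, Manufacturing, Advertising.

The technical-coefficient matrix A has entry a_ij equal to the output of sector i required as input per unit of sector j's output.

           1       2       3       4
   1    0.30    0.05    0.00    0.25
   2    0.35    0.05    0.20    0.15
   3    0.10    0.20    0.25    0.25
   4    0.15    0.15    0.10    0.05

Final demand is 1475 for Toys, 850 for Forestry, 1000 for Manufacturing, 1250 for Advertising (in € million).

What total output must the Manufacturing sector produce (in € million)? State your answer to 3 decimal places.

x_3 = 3568.832

I − A =
  [   0.70    -0.05     0.00    -0.25]
  [  -0.35     0.95    -0.20    -0.15]
  [  -0.10    -0.20     0.75    -0.25]
  [  -0.15    -0.15    -0.10     0.95]
Compute the cofactors C_ij = (−1)^(i+j)·(3×3 minor ij) of I−A; the adjugate is their transpose:
adj(I−A) = Cᵀ =
  [ 0.587750   0.067500   0.041500   0.176250]
  [ 0.285500   0.450625   0.144750   0.184375]
  [ 0.207750   0.162125   0.549500   0.224875]
  [ 0.159750   0.098875   0.087250   0.456625]
det(I−A) = Σ_j (I−A)_1j·C_1j = (0.70)(0.587750) + (-0.05)(0.285500) + (0.00)(0.207750) + (-0.25)(0.159750) = 0.3572125
(I − A)⁻¹ = adj(I−A) / det(I−A) ≈
  [   1.6454     0.1890     0.1162     0.4934]
  [   0.7992     1.2615     0.4052     0.5161]
  [   0.5816     0.4539     1.5383     0.6295]
  [   0.4472     0.2768     0.2443     1.2783]
x = (I − A)⁻¹ d = adj(I−A)·d / det(I−A), with det(I−A) = 0.3572125:
  x_1 = (0.587750·1475 + 0.067500·850 + 0.041500·1000 + 0.176250·1250) / 0.3572125 = 1186.11875 / 0.3572125 ≈ 3320.485
  x_2 = (0.285500·1475 + 0.450625·850 + 0.144750·1000 + 0.184375·1250) / 0.3572125 = 1179.3625 / 0.3572125 ≈ 3301.571
  x_3 = (0.207750·1475 + 0.162125·850 + 0.549500·1000 + 0.224875·1250) / 0.3572125 = 1274.83125 / 0.3572125 ≈ 3568.832
  x_4 = (0.159750·1475 + 0.098875·850 + 0.087250·1000 + 0.456625·1250) / 0.3572125 = 977.70625 / 0.3572125 ≈ 2737.044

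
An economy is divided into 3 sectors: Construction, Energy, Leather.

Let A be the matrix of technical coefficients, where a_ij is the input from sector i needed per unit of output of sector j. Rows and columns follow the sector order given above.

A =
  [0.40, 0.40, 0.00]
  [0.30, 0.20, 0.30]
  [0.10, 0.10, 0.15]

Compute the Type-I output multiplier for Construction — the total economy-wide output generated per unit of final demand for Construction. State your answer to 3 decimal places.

m_1 = 3.786

I − A =
  [   0.60    -0.40     0.00]
  [  -0.30     0.80    -0.30]
  [  -0.10    -0.10     0.85]
Cofactors of I−A, C_ij = (−1)^(i+j)·(minor ij) (rows/columns in the sector order above):
  C_11 = (0.80)(0.85) − (-0.30)(-0.10) = 0.6500
  C_12 = −[(-0.30)(0.85) − (-0.30)(-0.10)] = 0.2850
  C_13 = (-0.30)(-0.10) − (0.80)(-0.10) = 0.1100
  C_21 = −[(-0.40)(0.85) − (0.00)(-0.10)] = 0.3400
  C_22 = (0.60)(0.85) − (0.00)(-0.10) = 0.5100
  C_23 = −[(0.60)(-0.10) − (-0.40)(-0.10)] = 0.1000
  C_31 = (-0.40)(-0.30) − (0.00)(0.80) = 0.1200
  C_32 = −[(0.60)(-0.30) − (0.00)(-0.30)] = 0.1800
  C_33 = (0.60)(0.80) − (-0.40)(-0.30) = 0.3600
det(I−A) = Σ_j (I−A)_1j·C_1j = (0.60)(0.6500) + (-0.40)(0.2850) + (0.00)(0.1100) = 0.2760
adj(I−A) = Cᵀ =
  [ 0.6500   0.3400   0.1200]
  [ 0.2850   0.5100   0.1800]
  [ 0.1100   0.1000   0.3600]
(I − A)⁻¹ = adj(I−A) / det(I−A) ≈
  [   2.3551     1.2319     0.4348]
  [   1.0326     1.8478     0.6522]
  [   0.3986     0.3623     1.3043]
The output multiplier for sector j is the column-j sum of the Leontief inverse (I − A)⁻¹ = adj(I−A) / det(I−A).
Column 1 of adj(I−A): (0.6500, 0.2850, 0.1100); det(I−A) = 0.2760.
m_1 = (0.6500 + 0.2850 + 0.1100) / 0.2760 = 1.045 / 0.2760 ≈ 3.786.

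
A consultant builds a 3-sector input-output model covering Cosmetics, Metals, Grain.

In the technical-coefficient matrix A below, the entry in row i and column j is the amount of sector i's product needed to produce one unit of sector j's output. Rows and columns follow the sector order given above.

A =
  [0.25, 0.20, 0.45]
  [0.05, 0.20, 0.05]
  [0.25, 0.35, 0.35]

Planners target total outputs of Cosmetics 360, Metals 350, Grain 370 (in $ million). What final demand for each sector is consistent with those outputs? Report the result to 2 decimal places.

I − A =
  [   0.75    -0.20    -0.45]
  [  -0.05     0.80    -0.05]
  [  -0.25    -0.35     0.65]
d = (I − A) x:
  d_C = (+0.75)·360 + (-0.20)·350 + (-0.45)·370 = 33.50
  d_M = (-0.05)·360 + (+0.80)·350 + (-0.05)·370 = 243.50
  d_G = (-0.25)·360 + (-0.35)·350 + (+0.65)·370 = 28.00

d_C = 33.50, d_M = 243.50, d_G = 28.00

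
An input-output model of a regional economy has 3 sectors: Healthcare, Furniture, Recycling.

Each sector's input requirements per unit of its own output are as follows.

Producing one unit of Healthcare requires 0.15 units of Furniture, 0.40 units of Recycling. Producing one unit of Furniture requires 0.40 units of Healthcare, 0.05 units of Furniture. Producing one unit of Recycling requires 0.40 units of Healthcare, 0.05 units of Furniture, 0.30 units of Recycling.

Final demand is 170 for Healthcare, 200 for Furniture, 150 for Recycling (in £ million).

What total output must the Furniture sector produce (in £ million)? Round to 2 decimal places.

I − A =
  [   1.00    -0.40    -0.40]
  [  -0.15     0.95    -0.05]
  [  -0.40     0.00     0.70]
Cofactors of I−A, C_ij = (−1)^(i+j)·(minor ij) (rows/columns in the sector order above):
  C_11 = (0.95)(0.70) − (-0.05)(0.00) = 0.6650
  C_12 = −[(-0.15)(0.70) − (-0.05)(-0.40)] = 0.1250
  C_13 = (-0.15)(0.00) − (0.95)(-0.40) = 0.3800
  C_21 = −[(-0.40)(0.70) − (-0.40)(0.00)] = 0.2800
  C_22 = (1.00)(0.70) − (-0.40)(-0.40) = 0.5400
  C_23 = −[(1.00)(0.00) − (-0.40)(-0.40)] = 0.1600
  C_31 = (-0.40)(-0.05) − (-0.40)(0.95) = 0.4000
  C_32 = −[(1.00)(-0.05) − (-0.40)(-0.15)] = 0.1100
  C_33 = (1.00)(0.95) − (-0.40)(-0.15) = 0.8900
det(I−A) = Σ_j (I−A)_1j·C_1j = (1.00)(0.6650) + (-0.40)(0.1250) + (-0.40)(0.3800) = 0.4630
adj(I−A) = Cᵀ =
  [ 0.6650   0.2800   0.4000]
  [ 0.1250   0.5400   0.1100]
  [ 0.3800   0.1600   0.8900]
(I − A)⁻¹ = adj(I−A) / det(I−A) ≈
  [   1.4363     0.6048     0.8639]
  [   0.2700     1.1663     0.2376]
  [   0.8207     0.3456     1.9222]
x = (I − A)⁻¹ d = adj(I−A)·d / det(I−A), with det(I−A) = 0.4630:
  x_1 = (0.6650·170 + 0.2800·200 + 0.4000·150) / 0.4630 = 229.05 / 0.4630 ≈ 494.71
  x_2 = (0.1250·170 + 0.5400·200 + 0.1100·150) / 0.4630 = 145.75 / 0.4630 ≈ 314.79
  x_3 = (0.3800·170 + 0.1600·200 + 0.8900·150) / 0.4630 = 230.10 / 0.4630 ≈ 496.98

x_2 = 314.79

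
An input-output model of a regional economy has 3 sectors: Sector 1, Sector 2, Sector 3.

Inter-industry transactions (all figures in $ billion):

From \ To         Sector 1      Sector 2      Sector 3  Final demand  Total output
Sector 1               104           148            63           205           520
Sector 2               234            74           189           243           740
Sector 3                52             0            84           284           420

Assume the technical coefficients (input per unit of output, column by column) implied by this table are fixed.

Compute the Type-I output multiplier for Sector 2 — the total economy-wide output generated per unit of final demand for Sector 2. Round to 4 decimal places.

Technical coefficients a_ij = z_ij / X_j:
  a_11 = 104/520 = 0.20, a_21 = 234/520 = 0.45, a_31 = 52/520 = 0.10
  a_12 = 148/740 = 0.20, a_22 = 74/740 = 0.10, a_32 = 0/740 = 0.00
  a_13 = 63/420 = 0.15, a_23 = 189/420 = 0.45, a_33 = 84/420 = 0.20
I − A =
  [   0.80    -0.20    -0.15]
  [  -0.45     0.90    -0.45]
  [  -0.10     0.00     0.80]
Cofactors of I−A, C_ij = (−1)^(i+j)·(minor ij) (rows/columns in the sector order above):
  C_11 = (0.90)(0.80) − (-0.45)(0.00) = 0.7200
  C_12 = −[(-0.45)(0.80) − (-0.45)(-0.10)] = 0.4050
  C_13 = (-0.45)(0.00) − (0.90)(-0.10) = 0.0900
  C_21 = −[(-0.20)(0.80) − (-0.15)(0.00)] = 0.1600
  C_22 = (0.80)(0.80) − (-0.15)(-0.10) = 0.6250
  C_23 = −[(0.80)(0.00) − (-0.20)(-0.10)] = 0.0200
  C_31 = (-0.20)(-0.45) − (-0.15)(0.90) = 0.2250
  C_32 = −[(0.80)(-0.45) − (-0.15)(-0.45)] = 0.4275
  C_33 = (0.80)(0.90) − (-0.20)(-0.45) = 0.6300
det(I−A) = Σ_j (I−A)_1j·C_1j = (0.80)(0.7200) + (-0.20)(0.4050) + (-0.15)(0.0900) = 0.4815
adj(I−A) = Cᵀ =
  [ 0.7200   0.1600   0.2250]
  [ 0.4050   0.6250   0.4275]
  [ 0.0900   0.0200   0.6300]
(I − A)⁻¹ = adj(I−A) / det(I−A) ≈
  [   1.49533     0.33229     0.46729]
  [   0.84112     1.29803     0.88785]
  [   0.18692     0.04154     1.30841]
The output multiplier for sector j is the column-j sum of the Leontief inverse (I − A)⁻¹ = adj(I−A) / det(I−A).
Column 2 of adj(I−A): (0.1600, 0.6250, 0.0200); det(I−A) = 0.4815.
m_2 = (0.1600 + 0.6250 + 0.0200) / 0.4815 = 0.805 / 0.4815 ≈ 1.6719.

m_2 = 1.6719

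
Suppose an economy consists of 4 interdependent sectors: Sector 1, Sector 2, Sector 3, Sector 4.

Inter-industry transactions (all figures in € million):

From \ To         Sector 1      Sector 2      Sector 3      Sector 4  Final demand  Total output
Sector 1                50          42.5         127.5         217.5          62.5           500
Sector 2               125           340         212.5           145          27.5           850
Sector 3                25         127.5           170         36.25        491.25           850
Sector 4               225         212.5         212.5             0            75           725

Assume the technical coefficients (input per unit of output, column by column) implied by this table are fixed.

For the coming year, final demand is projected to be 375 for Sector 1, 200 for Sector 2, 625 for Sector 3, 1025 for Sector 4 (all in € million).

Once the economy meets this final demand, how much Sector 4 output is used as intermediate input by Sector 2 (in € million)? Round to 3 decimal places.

Technical coefficients a_ij = z_ij / X_j:
  a_11 = 50/500 = 0.10, a_21 = 125/500 = 0.25, a_31 = 25/500 = 0.05, a_41 = 225/500 = 0.45
  a_12 = 42.5/850 = 0.05, a_22 = 340/850 = 0.40, a_32 = 127.5/850 = 0.15, a_42 = 212.5/850 = 0.25
  a_13 = 127.5/850 = 0.15, a_23 = 212.5/850 = 0.25, a_33 = 170/850 = 0.20, a_43 = 212.5/850 = 0.25
  a_14 = 217.5/725 = 0.30, a_24 = 145/725 = 0.20, a_34 = 36.25/725 = 0.05, a_44 = 0/725 = 0.00
I − A =
  [   0.90    -0.05    -0.15    -0.30]
  [  -0.25     0.60    -0.25    -0.20]
  [  -0.05    -0.15     0.80    -0.05]
  [  -0.45    -0.25    -0.25     1.00]
Compute the cofactors C_ij = (−1)^(i+j)·(3×3 minor ij) of I−A; the adjugate is their transpose:
adj(I−A) = Cᵀ =
  [ 0.384375   0.135000   0.161250   0.150375]
  [ 0.289500   0.586125   0.306000   0.219375]
  [ 0.095125   0.133375   0.378250   0.074125]
  [ 0.269125   0.240625   0.243625   0.377500]
det(I−A) = Σ_j (I−A)_1j·C_1j = (0.90)(0.384375) + (-0.05)(0.289500) + (-0.15)(0.095125) + (-0.30)(0.269125) = 0.23645625
(I − A)⁻¹ = adj(I−A) / det(I−A) ≈
  [   1.6256     0.5709     0.6819     0.6360]
  [   1.2243     2.4788     1.2941     0.9278]
  [   0.4023     0.5641     1.5997     0.3135]
  [   1.1382     1.0176     1.0303     1.5965]
First solve x = (I − A)⁻¹ d = adj(I−A)·d / det(I−A); in particular x_2 = (0.289500·375 + 0.586125·200 + 0.306000·625 + 0.219375·1025) / 0.23645625 = 641.896875 / 0.23645625 ≈ 2714.65387.
Intermediate flow from 4 to 2: z_42 = a_42 · x_2 = 0.25 × 641.896875 / 0.23645625 = 160.47421875 / 0.23645625 ≈ 678.663.

z_42 = 678.663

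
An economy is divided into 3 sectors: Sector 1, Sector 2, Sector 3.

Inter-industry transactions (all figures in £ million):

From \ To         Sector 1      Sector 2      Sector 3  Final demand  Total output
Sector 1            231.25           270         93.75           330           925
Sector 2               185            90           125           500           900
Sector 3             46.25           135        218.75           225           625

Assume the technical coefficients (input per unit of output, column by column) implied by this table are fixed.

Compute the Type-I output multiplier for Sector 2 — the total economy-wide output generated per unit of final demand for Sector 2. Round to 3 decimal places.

Technical coefficients a_ij = z_ij / X_j:
  a_11 = 231.25/925 = 0.25, a_21 = 185/925 = 0.20, a_31 = 46.25/925 = 0.05
  a_12 = 270/900 = 0.30, a_22 = 90/900 = 0.10, a_32 = 135/900 = 0.15
  a_13 = 93.75/625 = 0.15, a_23 = 125/625 = 0.20, a_33 = 218.75/625 = 0.35
I − A =
  [   0.75    -0.30    -0.15]
  [  -0.20     0.90    -0.20]
  [  -0.05    -0.15     0.65]
Cofactors of I−A, C_ij = (−1)^(i+j)·(minor ij) (rows/columns in the sector order above):
  C_11 = (0.90)(0.65) − (-0.20)(-0.15) = 0.5550
  C_12 = −[(-0.20)(0.65) − (-0.20)(-0.05)] = 0.1400
  C_13 = (-0.20)(-0.15) − (0.90)(-0.05) = 0.0750
  C_21 = −[(-0.30)(0.65) − (-0.15)(-0.15)] = 0.2175
  C_22 = (0.75)(0.65) − (-0.15)(-0.05) = 0.4800
  C_23 = −[(0.75)(-0.15) − (-0.30)(-0.05)] = 0.1275
  C_31 = (-0.30)(-0.20) − (-0.15)(0.90) = 0.1950
  C_32 = −[(0.75)(-0.20) − (-0.15)(-0.20)] = 0.1800
  C_33 = (0.75)(0.90) − (-0.30)(-0.20) = 0.6150
det(I−A) = Σ_j (I−A)_1j·C_1j = (0.75)(0.5550) + (-0.30)(0.1400) + (-0.15)(0.0750) = 0.3630
adj(I−A) = Cᵀ =
  [ 0.5550   0.2175   0.1950]
  [ 0.1400   0.4800   0.1800]
  [ 0.0750   0.1275   0.6150]
(I − A)⁻¹ = adj(I−A) / det(I−A) ≈
  [   1.5289     0.5992     0.5372]
  [   0.3857     1.3223     0.4959]
  [   0.2066     0.3512     1.6942]
The output multiplier for sector j is the column-j sum of the Leontief inverse (I − A)⁻¹ = adj(I−A) / det(I−A).
Column 2 of adj(I−A): (0.2175, 0.4800, 0.1275); det(I−A) = 0.3630.
m_2 = (0.2175 + 0.4800 + 0.1275) / 0.3630 = 0.825 / 0.3630 ≈ 2.273.

m_2 = 2.273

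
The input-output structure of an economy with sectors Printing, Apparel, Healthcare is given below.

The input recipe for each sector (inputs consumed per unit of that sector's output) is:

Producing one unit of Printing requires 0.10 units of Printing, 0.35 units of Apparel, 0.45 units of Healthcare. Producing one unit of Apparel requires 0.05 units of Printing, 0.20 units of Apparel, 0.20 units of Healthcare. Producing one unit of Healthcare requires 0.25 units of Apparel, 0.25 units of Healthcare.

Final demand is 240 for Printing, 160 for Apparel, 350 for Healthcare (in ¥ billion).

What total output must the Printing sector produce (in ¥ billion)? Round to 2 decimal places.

x_P = 298.95

I − A =
  [   0.90    -0.05     0.00]
  [  -0.35     0.80    -0.25]
  [  -0.45    -0.20     0.75]
Cofactors of I−A, C_ij = (−1)^(i+j)·(minor ij) (rows/columns in the sector order above):
  C_11 = (0.80)(0.75) − (-0.25)(-0.20) = 0.5500
  C_12 = −[(-0.35)(0.75) − (-0.25)(-0.45)] = 0.3750
  C_13 = (-0.35)(-0.20) − (0.80)(-0.45) = 0.4300
  C_21 = −[(-0.05)(0.75) − (0.00)(-0.20)] = 0.0375
  C_22 = (0.90)(0.75) − (0.00)(-0.45) = 0.6750
  C_23 = −[(0.90)(-0.20) − (-0.05)(-0.45)] = 0.2025
  C_31 = (-0.05)(-0.25) − (0.00)(0.80) = 0.0125
  C_32 = −[(0.90)(-0.25) − (0.00)(-0.35)] = 0.2250
  C_33 = (0.90)(0.80) − (-0.05)(-0.35) = 0.7025
det(I−A) = Σ_j (I−A)_1j·C_1j = (0.90)(0.5500) + (-0.05)(0.3750) + (0.00)(0.4300) = 0.47625
adj(I−A) = Cᵀ =
  [ 0.5500   0.0375   0.0125]
  [ 0.3750   0.6750   0.2250]
  [ 0.4300   0.2025   0.7025]
(I − A)⁻¹ = adj(I−A) / det(I−A) ≈
  [   1.1549     0.0787     0.0262]
  [   0.7874     1.4173     0.4724]
  [   0.9029     0.4252     1.4751]
x = (I − A)⁻¹ d = adj(I−A)·d / det(I−A), with det(I−A) = 0.47625:
  x_P = (0.5500·240 + 0.0375·160 + 0.0125·350) / 0.47625 = 142.375 / 0.47625 ≈ 298.95
  x_A = (0.3750·240 + 0.6750·160 + 0.2250·350) / 0.47625 = 276.75 / 0.47625 ≈ 581.10
  x_H = (0.4300·240 + 0.2025·160 + 0.7025·350) / 0.47625 = 381.475 / 0.47625 ≈ 801.00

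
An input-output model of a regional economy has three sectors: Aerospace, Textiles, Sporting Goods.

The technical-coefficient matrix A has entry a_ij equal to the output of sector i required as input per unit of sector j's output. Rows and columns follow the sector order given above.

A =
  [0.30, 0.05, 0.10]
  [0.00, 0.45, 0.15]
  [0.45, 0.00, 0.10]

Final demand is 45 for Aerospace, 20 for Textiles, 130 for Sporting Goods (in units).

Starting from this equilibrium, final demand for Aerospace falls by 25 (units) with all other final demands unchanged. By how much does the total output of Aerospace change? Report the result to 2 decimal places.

I − A =
  [   0.70    -0.05    -0.10]
  [   0.00     0.55    -0.15]
  [  -0.45     0.00     0.90]
Cofactors of I−A, C_ij = (−1)^(i+j)·(minor ij) (rows/columns in the sector order above):
  C_11 = (0.55)(0.90) − (-0.15)(0.00) = 0.4950
  C_12 = −[(0.00)(0.90) − (-0.15)(-0.45)] = 0.0675
  C_13 = (0.00)(0.00) − (0.55)(-0.45) = 0.2475
  C_21 = −[(-0.05)(0.90) − (-0.10)(0.00)] = 0.0450
  C_22 = (0.70)(0.90) − (-0.10)(-0.45) = 0.5850
  C_23 = −[(0.70)(0.00) − (-0.05)(-0.45)] = 0.0225
  C_31 = (-0.05)(-0.15) − (-0.10)(0.55) = 0.0625
  C_32 = −[(0.70)(-0.15) − (-0.10)(0.00)] = 0.1050
  C_33 = (0.70)(0.55) − (-0.05)(0.00) = 0.3850
det(I−A) = Σ_j (I−A)_1j·C_1j = (0.70)(0.4950) + (-0.05)(0.0675) + (-0.10)(0.2475) = 0.318375
adj(I−A) = Cᵀ =
  [ 0.4950   0.0450   0.0625]
  [ 0.0675   0.5850   0.1050]
  [ 0.2475   0.0225   0.3850]
(I − A)⁻¹ = adj(I−A) / det(I−A) ≈
  [   1.5548     0.1413     0.1963]
  [   0.2120     1.8375     0.3298]
  [   0.7774     0.0707     1.2093]
Δx = (I − A)⁻¹ Δd with Δd having -25 in the Aerospace component and 0 elsewhere.
So Δx_A = L_AA · (-25), where L_AA = adj(I−A)_AA / det(I−A) = 0.4950 / 0.318375.
Δx_A = 0.4950 × (-25) / 0.318375 = -12.375 / 0.318375 ≈ -38.87.

Δx_A = -38.87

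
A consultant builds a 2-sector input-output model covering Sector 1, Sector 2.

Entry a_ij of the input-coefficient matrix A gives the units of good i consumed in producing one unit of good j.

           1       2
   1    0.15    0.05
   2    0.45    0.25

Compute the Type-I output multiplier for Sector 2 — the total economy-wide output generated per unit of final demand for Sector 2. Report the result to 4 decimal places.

I − A =
  [   0.85    -0.05]
  [  -0.45     0.75]
det(I−A) = (0.85)(0.75) − (-0.05)(-0.45) = 0.6150
adj(I−A) = [[0.75, 0.05], [0.45, 0.85]]
(I − A)⁻¹ = adj(I−A) / det(I−A) ≈
  [   1.21951     0.08130]
  [   0.73171     1.38211]
The output multiplier for sector j is the column-j sum of the Leontief inverse (I − A)⁻¹ = adj(I−A) / det(I−A).
Column 2 of adj(I−A): (0.05, 0.85); det(I−A) = 0.6150.
m_2 = (0.05 + 0.85) / 0.6150 = 0.90 / 0.6150 ≈ 1.4634.

m_2 = 1.4634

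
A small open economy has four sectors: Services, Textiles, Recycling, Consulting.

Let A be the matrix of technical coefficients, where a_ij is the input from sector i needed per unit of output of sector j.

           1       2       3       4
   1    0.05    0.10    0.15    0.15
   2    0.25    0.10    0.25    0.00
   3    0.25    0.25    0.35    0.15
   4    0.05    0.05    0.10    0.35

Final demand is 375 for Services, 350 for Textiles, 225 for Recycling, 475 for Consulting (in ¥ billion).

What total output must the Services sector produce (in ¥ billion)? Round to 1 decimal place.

x_1 = 877.9

I − A =
  [   0.95    -0.10    -0.15    -0.15]
  [  -0.25     0.90    -0.25     0.00]
  [  -0.25    -0.25     0.65    -0.15]
  [  -0.05    -0.05    -0.10     0.65]
Compute the cofactors C_ij = (−1)^(i+j)·(3×3 minor ij) of I−A; the adjugate is their transpose:
adj(I−A) = Cᵀ =
  [ 0.324250   0.074875   0.119375   0.102375]
  [ 0.144375   0.353000   0.180625   0.075000]
  [ 0.195500   0.178500   0.530875   0.167625]
  [ 0.066125   0.060375   0.104750   0.430750]
det(I−A) = Σ_j (I−A)_1j·C_1j = (0.95)(0.324250) + (-0.10)(0.144375) + (-0.15)(0.195500) + (-0.15)(0.066125) = 0.25435625
(I − A)⁻¹ = adj(I−A) / det(I−A) ≈
  [   1.2748     0.2944     0.4693     0.4025]
  [   0.5676     1.3878     0.7101     0.2949]
  [   0.7686     0.7018     2.0871     0.6590]
  [   0.2600     0.2374     0.4118     1.6935]
x = (I − A)⁻¹ d = adj(I−A)·d / det(I−A), with det(I−A) = 0.25435625:
  x_1 = (0.324250·375 + 0.074875·350 + 0.119375·225 + 0.102375·475) / 0.25435625 = 223.2875 / 0.25435625 ≈ 877.9
  x_2 = (0.144375·375 + 0.353000·350 + 0.180625·225 + 0.075000·475) / 0.25435625 = 253.95625 / 0.25435625 ≈ 998.4
  x_3 = (0.195500·375 + 0.178500·350 + 0.530875·225 + 0.167625·475) / 0.25435625 = 334.85625 / 0.25435625 ≈ 1316.5
  x_4 = (0.066125·375 + 0.060375·350 + 0.104750·225 + 0.430750·475) / 0.25435625 = 274.103125 / 0.25435625 ≈ 1077.6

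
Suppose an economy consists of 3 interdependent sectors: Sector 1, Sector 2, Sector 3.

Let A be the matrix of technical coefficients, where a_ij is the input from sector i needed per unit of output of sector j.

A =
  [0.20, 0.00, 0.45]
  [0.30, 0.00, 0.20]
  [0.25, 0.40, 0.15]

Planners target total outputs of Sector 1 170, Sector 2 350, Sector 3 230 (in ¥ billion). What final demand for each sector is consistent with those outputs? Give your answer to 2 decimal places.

I − A =
  [   0.80     0.00    -0.45]
  [  -0.30     1.00    -0.20]
  [  -0.25    -0.40     0.85]
d = (I − A) x:
  d_1 = (+0.80)·170 + (+0.00)·350 + (-0.45)·230 = 32.50
  d_2 = (-0.30)·170 + (+1.00)·350 + (-0.20)·230 = 253.00
  d_3 = (-0.25)·170 + (-0.40)·350 + (+0.85)·230 = 13.00

d_1 = 32.50, d_2 = 253.00, d_3 = 13.00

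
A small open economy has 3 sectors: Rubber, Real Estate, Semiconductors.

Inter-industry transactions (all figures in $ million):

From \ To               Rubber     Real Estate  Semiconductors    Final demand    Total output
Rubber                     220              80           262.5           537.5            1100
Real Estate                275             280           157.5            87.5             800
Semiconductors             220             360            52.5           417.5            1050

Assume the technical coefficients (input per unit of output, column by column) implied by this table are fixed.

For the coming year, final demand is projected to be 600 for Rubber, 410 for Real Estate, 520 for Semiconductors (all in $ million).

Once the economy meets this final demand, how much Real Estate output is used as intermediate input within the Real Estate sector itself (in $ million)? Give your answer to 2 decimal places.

z_22 = 542.43

Technical coefficients a_ij = z_ij / X_j:
  a_11 = 220/1100 = 0.20, a_21 = 275/1100 = 0.25, a_31 = 220/1100 = 0.20
  a_12 = 80/800 = 0.10, a_22 = 280/800 = 0.35, a_32 = 360/800 = 0.45
  a_13 = 262.5/1050 = 0.25, a_23 = 157.5/1050 = 0.15, a_33 = 52.5/1050 = 0.05
I − A =
  [   0.80    -0.10    -0.25]
  [  -0.25     0.65    -0.15]
  [  -0.20    -0.45     0.95]
Cofactors of I−A, C_ij = (−1)^(i+j)·(minor ij) (rows/columns in the sector order above):
  C_11 = (0.65)(0.95) − (-0.15)(-0.45) = 0.5500
  C_12 = −[(-0.25)(0.95) − (-0.15)(-0.20)] = 0.2675
  C_13 = (-0.25)(-0.45) − (0.65)(-0.20) = 0.2425
  C_21 = −[(-0.10)(0.95) − (-0.25)(-0.45)] = 0.2075
  C_22 = (0.80)(0.95) − (-0.25)(-0.20) = 0.7100
  C_23 = −[(0.80)(-0.45) − (-0.10)(-0.20)] = 0.3800
  C_31 = (-0.10)(-0.15) − (-0.25)(0.65) = 0.1775
  C_32 = −[(0.80)(-0.15) − (-0.25)(-0.25)] = 0.1825
  C_33 = (0.80)(0.65) − (-0.10)(-0.25) = 0.4950
det(I−A) = Σ_j (I−A)_1j·C_1j = (0.80)(0.5500) + (-0.10)(0.2675) + (-0.25)(0.2425) = 0.352625
adj(I−A) = Cᵀ =
  [ 0.5500   0.2075   0.1775]
  [ 0.2675   0.7100   0.1825]
  [ 0.2425   0.3800   0.4950]
(I − A)⁻¹ = adj(I−A) / det(I−A) ≈
  [   1.5597     0.5884     0.5034]
  [   0.7586     2.0135     0.5175]
  [   0.6877     1.0776     1.4038]
First solve x = (I − A)⁻¹ d = adj(I−A)·d / det(I−A); in particular x_2 = (0.2675·600 + 0.7100·410 + 0.1825·520) / 0.352625 = 546.50 / 0.352625 ≈ 1549.8050.
Intermediate flow from 2 to 2: z_22 = a_22 · x_2 = 0.35 × 546.50 / 0.352625 = 191.275 / 0.352625 ≈ 542.43.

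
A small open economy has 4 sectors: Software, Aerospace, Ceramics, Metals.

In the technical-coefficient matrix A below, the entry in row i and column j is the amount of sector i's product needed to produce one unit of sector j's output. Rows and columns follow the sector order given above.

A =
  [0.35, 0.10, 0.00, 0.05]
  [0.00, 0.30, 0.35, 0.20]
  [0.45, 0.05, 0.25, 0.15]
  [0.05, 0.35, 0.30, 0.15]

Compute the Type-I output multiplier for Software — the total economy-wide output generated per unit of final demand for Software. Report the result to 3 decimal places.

I − A =
  [   0.65    -0.10     0.00    -0.05]
  [   0.00     0.70    -0.35    -0.20]
  [  -0.45    -0.05     0.75    -0.15]
  [  -0.05    -0.35    -0.30     0.85]
Compute the cofactors C_ij = (−1)^(i+j)·(3×3 minor ij) of I−A; the adjugate is their transpose:
adj(I−A) = Cᵀ =
  [ 0.326000   0.073125   0.052375   0.045625]
  [ 0.171000   0.376500   0.231500   0.139500]
  [ 0.242000   0.108500   0.338500   0.099500]
  [ 0.175000   0.197625   0.217875   0.314125]
det(I−A) = Σ_j (I−A)_1j·C_1j = (0.65)(0.326000) + (-0.10)(0.171000) + (0.00)(0.242000) + (-0.05)(0.175000) = 0.18605
(I − A)⁻¹ = adj(I−A) / det(I−A) ≈
  [   1.7522     0.3930     0.2815     0.2452]
  [   0.9191     2.0236     1.2443     0.7498]
  [   1.3007     0.5832     1.8194     0.5348]
  [   0.9406     1.0622     1.1711     1.6884]
The output multiplier for sector j is the column-j sum of the Leontief inverse (I − A)⁻¹ = adj(I−A) / det(I−A).
Column S of adj(I−A): (0.326000, 0.171000, 0.242000, 0.175000); det(I−A) = 0.18605.
m_S = (0.326000 + 0.171000 + 0.242000 + 0.175000) / 0.18605 = 0.914 / 0.18605 ≈ 4.913.

m_S = 4.913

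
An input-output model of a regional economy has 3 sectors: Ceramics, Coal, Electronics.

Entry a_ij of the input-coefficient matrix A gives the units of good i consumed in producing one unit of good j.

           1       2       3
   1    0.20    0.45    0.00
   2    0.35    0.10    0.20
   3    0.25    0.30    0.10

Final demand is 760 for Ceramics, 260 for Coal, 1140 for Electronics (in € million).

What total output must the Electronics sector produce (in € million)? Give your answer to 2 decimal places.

I − A =
  [   0.80    -0.45     0.00]
  [  -0.35     0.90    -0.20]
  [  -0.25    -0.30     0.90]
Cofactors of I−A, C_ij = (−1)^(i+j)·(minor ij) (rows/columns in the sector order above):
  C_11 = (0.90)(0.90) − (-0.20)(-0.30) = 0.7500
  C_12 = −[(-0.35)(0.90) − (-0.20)(-0.25)] = 0.3650
  C_13 = (-0.35)(-0.30) − (0.90)(-0.25) = 0.3300
  C_21 = −[(-0.45)(0.90) − (0.00)(-0.30)] = 0.4050
  C_22 = (0.80)(0.90) − (0.00)(-0.25) = 0.7200
  C_23 = −[(0.80)(-0.30) − (-0.45)(-0.25)] = 0.3525
  C_31 = (-0.45)(-0.20) − (0.00)(0.90) = 0.0900
  C_32 = −[(0.80)(-0.20) − (0.00)(-0.35)] = 0.1600
  C_33 = (0.80)(0.90) − (-0.45)(-0.35) = 0.5625
det(I−A) = Σ_j (I−A)_1j·C_1j = (0.80)(0.7500) + (-0.45)(0.3650) + (0.00)(0.3300) = 0.43575
adj(I−A) = Cᵀ =
  [ 0.7500   0.4050   0.0900]
  [ 0.3650   0.7200   0.1600]
  [ 0.3300   0.3525   0.5625]
(I − A)⁻¹ = adj(I−A) / det(I−A) ≈
  [   1.7212     0.9294     0.2065]
  [   0.8376     1.6523     0.3672]
  [   0.7573     0.8090     1.2909]
x = (I − A)⁻¹ d = adj(I−A)·d / det(I−A), with det(I−A) = 0.43575:
  x_1 = (0.7500·760 + 0.4050·260 + 0.0900·1140) / 0.43575 = 777.90 / 0.43575 ≈ 1785.20
  x_2 = (0.3650·760 + 0.7200·260 + 0.1600·1140) / 0.43575 = 647.00 / 0.43575 ≈ 1484.80
  x_3 = (0.3300·760 + 0.3525·260 + 0.5625·1140) / 0.43575 = 983.70 / 0.43575 ≈ 2257.49

x_3 = 2257.49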